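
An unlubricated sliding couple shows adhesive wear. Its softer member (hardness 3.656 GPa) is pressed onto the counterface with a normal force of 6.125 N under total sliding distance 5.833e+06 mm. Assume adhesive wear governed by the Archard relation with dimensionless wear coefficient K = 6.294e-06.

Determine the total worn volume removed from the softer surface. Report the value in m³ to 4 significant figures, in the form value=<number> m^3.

value=6.151e-11 m^3

The algebra maintains exact precision — shown intermediates are rounded; a single final rounding: four significant digits.
Path length L = 5.833e+06 mm = 5833 m.
Hardness H = 3.656 GPa = 3.656e+09 Pa.
As SI base values: W = 6.125 N, H = 3.656e+09 Pa, K = 6.294e-06.
Archard relation: V = K·W·L/H = 6.294e-06 · 6.125 · 5833 / 3.656e+09 = 6.151e-11 m³.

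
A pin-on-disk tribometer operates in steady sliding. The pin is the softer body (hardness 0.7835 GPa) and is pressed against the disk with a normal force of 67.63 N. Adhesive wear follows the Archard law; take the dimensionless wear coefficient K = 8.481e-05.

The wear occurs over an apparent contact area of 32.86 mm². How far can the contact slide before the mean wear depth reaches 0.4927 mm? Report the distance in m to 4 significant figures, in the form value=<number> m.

value=2212 m

The intermediates are displayed rounded; every step carries exact precision, and a lone final rounding: 4 significant figures.
Hardness H = 0.7835 GPa = 7.835e+08 Pa.
Contact area A = 32.86 mm² = 3.286e-05 m².
Depth limit h_lim = 0.4927 mm = 4.927e-04 m.
Expressed in SI base units: W = 67.63 N, H = 7.835e+08 Pa, K = 8.481e-05.
Volume at the limit: V_lim = h_lim·A = 4.927e-04 · 3.286e-05 = 1.619e-08 m³.
Thus life L = V_lim·H/(K·W) = 1.619e-08 · 7.835e+08 / (8.481e-05 · 67.63) = 2212 m.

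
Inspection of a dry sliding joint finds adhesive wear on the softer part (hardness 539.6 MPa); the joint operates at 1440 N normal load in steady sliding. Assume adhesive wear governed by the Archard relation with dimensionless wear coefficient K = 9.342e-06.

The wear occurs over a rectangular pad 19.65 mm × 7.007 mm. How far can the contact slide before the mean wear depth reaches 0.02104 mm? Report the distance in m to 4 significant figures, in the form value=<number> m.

value=116.2 m

The computation runs at exact precision; printed values are rounded, and a lone final rounding: 4 significant digits.
Hardness H = 539.6 MPa = 5.396e+08 Pa.
Pad sides 19.65 mm × 7.007 mm = 0.01965 m × 0.007007 m. Contact area A = 0.01965 m × 0.007007 m = 1.377e-04 m².
Depth limit h_lim = 0.02104 mm = 2.104e-05 m.
In SI base units: W = 1440 N, H = 5.396e+08 Pa, K = 9.342e-06.
At the depth limit, V_lim = h_lim·A = 2.104e-05 · 1.377e-04 = 2.897e-09 m³.
Life L = V_lim·H/(K·W) = 2.897e-09 · 5.396e+08 / (9.342e-06 · 1440) = 116.2 m.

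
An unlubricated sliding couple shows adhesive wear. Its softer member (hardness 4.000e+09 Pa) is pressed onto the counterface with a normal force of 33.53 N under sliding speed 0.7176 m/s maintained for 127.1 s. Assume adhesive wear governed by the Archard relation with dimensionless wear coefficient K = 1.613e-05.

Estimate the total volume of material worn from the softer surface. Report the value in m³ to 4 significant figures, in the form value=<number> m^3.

value=1.233e-11 m^3

Intermediate values are printed rounded. The algebra maintains exact precision — one last rounding to four significant digits.
Convert: Distance L = v·t = 0.7176 m/s × 127.1 s = 91.21 m.
In SI base units: W = 33.53 N, H = 4.000e+09 Pa, K = 1.613e-05.
Volume removed: V = K·W·L/H = 1.613e-05 · 33.53 · 91.21 / 4.000e+09 = 1.233e-11 m³.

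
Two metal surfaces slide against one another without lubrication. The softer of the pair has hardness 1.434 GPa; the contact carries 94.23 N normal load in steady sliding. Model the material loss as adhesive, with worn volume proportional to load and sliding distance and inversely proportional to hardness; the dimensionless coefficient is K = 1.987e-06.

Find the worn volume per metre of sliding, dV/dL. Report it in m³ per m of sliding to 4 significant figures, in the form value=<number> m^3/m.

value=1.306e-13 m^3/m

Printed values are rounded. The algebra runs at full precision; one last rounding to four significant figures.
Hardness H = 1.434 GPa = 1.434e+09 Pa.
Restated in SI base units: W = 94.23 N, H = 1.434e+09 Pa, K = 1.987e-06.
Volumetric rate dV/dL = K·W/H — distance-free: 1.987e-06 · 94.23 / 1.434e+09 = 1.306e-13 m³/m.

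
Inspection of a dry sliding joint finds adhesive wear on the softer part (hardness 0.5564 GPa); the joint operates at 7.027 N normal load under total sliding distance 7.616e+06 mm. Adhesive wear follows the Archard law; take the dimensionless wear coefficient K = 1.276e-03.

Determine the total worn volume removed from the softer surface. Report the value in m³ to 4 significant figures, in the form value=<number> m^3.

value=1.227e-07 m^3

The algebra holds full precision; intermediate values are displayed rounded. Rounded once at the end to four significant digits.
Convert: Distance covered L = 7.616e+06 mm = 7616 m.
Convert: Hardness H = 0.5564 GPa = 5.564e+08 Pa.
Working in SI base units: W = 7.027 N, H = 5.564e+08 Pa, K = 1.276e-03.
By Archard's law, V = K·W·L/H = 1.276e-03 · 7.027 · 7616 / 5.564e+08 = 1.227e-07 m³.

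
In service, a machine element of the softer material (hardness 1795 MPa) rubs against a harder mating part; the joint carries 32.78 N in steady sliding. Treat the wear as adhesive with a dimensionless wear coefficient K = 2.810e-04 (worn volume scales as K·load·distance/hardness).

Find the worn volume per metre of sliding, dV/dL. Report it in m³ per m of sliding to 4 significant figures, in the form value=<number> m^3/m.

value=5.132e-12 m^3/m

The intermediates appear rounded — all arithmetic carries exact precision. Rounded once at the end, at 4 significant figures.
Convert: Hardness H = 1795 MPa = 1.795e+09 Pa.
In SI base units: W = 32.78 N, H = 1.795e+09 Pa, K = 2.810e-04.
Sliding wear rate dV/dL = K·W/H — distance-free: 2.810e-04 · 32.78 / 1.795e+09 = 5.132e-12 m³/m.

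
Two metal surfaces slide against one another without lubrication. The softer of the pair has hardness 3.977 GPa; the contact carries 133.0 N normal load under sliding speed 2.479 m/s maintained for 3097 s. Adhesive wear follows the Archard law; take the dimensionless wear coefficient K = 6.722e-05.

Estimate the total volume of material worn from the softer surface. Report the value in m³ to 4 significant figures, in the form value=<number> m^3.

value=1.726e-08 m^3

Every step keeps full float precision, and quoted intermediates are rounded, and rounded just once to four significant figures.
The distance L = v·t = 2.479 m/s × 3097 s = 7677 m.
Hardness H = 3.977 GPa = 3.977e+09 Pa.
Expressed in SI base units: W = 133.0 N, H = 3.977e+09 Pa, K = 6.722e-05.
Wear volume V = K·W·L/H = 6.722e-05 · 133.0 · 7677 / 3.977e+09 = 1.726e-08 m³.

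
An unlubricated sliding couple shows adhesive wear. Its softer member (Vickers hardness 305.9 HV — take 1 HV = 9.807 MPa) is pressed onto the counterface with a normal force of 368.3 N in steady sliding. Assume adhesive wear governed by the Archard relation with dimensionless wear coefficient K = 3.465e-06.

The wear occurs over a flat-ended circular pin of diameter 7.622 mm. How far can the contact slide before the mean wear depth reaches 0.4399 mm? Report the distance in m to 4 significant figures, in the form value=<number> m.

Quoted intermediates are rounded; the computation maintains exact precision; a lone final rounding to 4 significant digits.
Hardness H = 305.9 HV × 9.807 MPa/HV = 3000 MPa = 3.000e+09 Pa.
Pin diameter d = 7.622 mm = 0.007622 m. Contact area A = π·d²/4 = π·(0.007622 m)²/4 = 4.563e-05 m².
Depth limit h_lim = 0.4399 mm = 4.399e-04 m.
Working in SI base units: W = 368.3 N, H = 3.000e+09 Pa, K = 3.465e-06.
Limit volume V_lim = h_lim·A = 4.399e-04 · 4.563e-05 = 2.007e-08 m³.
So the life L = V_lim·H/(K·W) = 2.007e-08 · 3.000e+09 / (3.465e-06 · 368.3) = 4.718e+04 m.

value=4.718e+04 m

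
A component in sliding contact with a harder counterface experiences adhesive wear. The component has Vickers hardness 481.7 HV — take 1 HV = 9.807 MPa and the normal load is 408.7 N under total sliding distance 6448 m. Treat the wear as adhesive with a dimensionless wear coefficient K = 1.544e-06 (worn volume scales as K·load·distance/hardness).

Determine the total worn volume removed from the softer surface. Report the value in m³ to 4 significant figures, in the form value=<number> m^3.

The computation keeps full precision, and intermediate values are displayed rounded; rounded just once, at four significant figures.
Hardness H = 481.7 HV × 9.807 MPa/HV = 4724 MPa = 4.724e+09 Pa.
In SI base units, W = 408.7 N, H = 4.724e+09 Pa, K = 1.544e-06.
Worn volume V = K·W·L/H = 1.544e-06 · 408.7 · 6448 / 4.724e+09 = 8.613e-10 m³.

value=8.613e-10 m^3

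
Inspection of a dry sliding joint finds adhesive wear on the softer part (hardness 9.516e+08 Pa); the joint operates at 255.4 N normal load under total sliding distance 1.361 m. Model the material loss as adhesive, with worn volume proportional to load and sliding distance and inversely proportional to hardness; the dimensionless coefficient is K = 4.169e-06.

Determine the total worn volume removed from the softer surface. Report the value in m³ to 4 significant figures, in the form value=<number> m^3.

value=1.523e-12 m^3

The intermediates are shown rounded; the computation maintains exact precision. Rounded just once: 4 significant figures.
As SI base values: W = 255.4 N, H = 9.516e+08 Pa, K = 4.169e-06.
The Archard volume V = K·W·L/H = 4.169e-06 · 255.4 · 1.361 / 9.516e+08 = 1.523e-12 m³.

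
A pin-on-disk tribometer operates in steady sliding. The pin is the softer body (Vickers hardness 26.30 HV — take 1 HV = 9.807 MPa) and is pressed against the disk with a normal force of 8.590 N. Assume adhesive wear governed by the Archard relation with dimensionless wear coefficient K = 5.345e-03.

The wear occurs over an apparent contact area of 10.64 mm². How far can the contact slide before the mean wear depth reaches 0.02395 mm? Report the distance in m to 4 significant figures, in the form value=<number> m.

All working math runs at full float precision, and displayed values are rounded — one last rounding to four significant figures.
Hardness H = 26.30 HV × 9.807 MPa/HV = 257.9 MPa = 2.579e+08 Pa.
Contact area A = 10.64 mm² = 1.064e-05 m².
Depth limit h_lim = 0.02395 mm = 2.395e-05 m.
Collected in SI base units: W = 8.590 N, H = 2.579e+08 Pa, K = 5.345e-03.
At the depth limit, V_lim = h_lim·A = 2.395e-05 · 1.064e-05 = 2.548e-10 m³.
So the life L = V_lim·H/(K·W) = 2.548e-10 · 2.579e+08 / (5.345e-03 · 8.590) = 1.432 m.

value=1.432 m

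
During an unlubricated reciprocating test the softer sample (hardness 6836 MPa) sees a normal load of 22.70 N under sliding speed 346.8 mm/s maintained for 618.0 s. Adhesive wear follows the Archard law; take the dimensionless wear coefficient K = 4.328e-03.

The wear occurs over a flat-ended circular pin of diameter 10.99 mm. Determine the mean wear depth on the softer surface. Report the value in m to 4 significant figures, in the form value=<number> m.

Each operation runs at full float precision; intermediate values are shown rounded — one final rounding: four significant digits.
Convert: Sliding speed v = 346.8 mm/s = 0.3468 m/s. The distance L = v·t = 0.3468 m/s × 618.0 s = 214.3 m.
Convert: Hardness H = 6836 MPa = 6.836e+09 Pa.
Convert: Pin diameter d = 10.99 mm = 0.01099 m. Contact area A = π·d²/4 = π·(0.01099 m)²/4 = 9.486e-05 m².
In SI base units: W = 22.70 N, H = 6.836e+09 Pa, K = 4.328e-03.
Wear volume V = K·W·L/H = 4.328e-03 · 22.70 · 214.3 / 6.836e+09 = 3.080e-09 m³.
Wear depth h = V/A = 3.080e-09 / 9.486e-05 = 3.247e-05 m.

value=3.247e-05 m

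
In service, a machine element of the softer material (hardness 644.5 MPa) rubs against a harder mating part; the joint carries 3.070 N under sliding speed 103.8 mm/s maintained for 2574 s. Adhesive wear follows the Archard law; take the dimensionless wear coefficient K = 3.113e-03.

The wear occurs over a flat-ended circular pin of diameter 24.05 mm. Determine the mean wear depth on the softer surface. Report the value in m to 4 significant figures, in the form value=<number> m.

Every step runs at full precision — intermediate values are shown rounded. Rounded once at the end: four significant figures.
Sliding speed v = 103.8 mm/s = 0.1038 m/s. Total distance L = v·t = 0.1038 m/s × 2574 s = 267.2 m.
Hardness H = 644.5 MPa = 6.445e+08 Pa.
Pin diameter d = 24.05 mm = 0.02405 m. Contact area A = π·d²/4 = π·(0.02405 m)²/4 = 4.543e-04 m².
Restated in SI base units: W = 3.070 N, H = 6.445e+08 Pa, K = 3.113e-03.
Archard volume V = K·W·L/H = 3.113e-03 · 3.070 · 267.2 / 6.445e+08 = 3.962e-09 m³.
Average depth h = V/A = 3.962e-09 / 4.543e-04 = 8.721e-06 m.

value=8.721e-06 m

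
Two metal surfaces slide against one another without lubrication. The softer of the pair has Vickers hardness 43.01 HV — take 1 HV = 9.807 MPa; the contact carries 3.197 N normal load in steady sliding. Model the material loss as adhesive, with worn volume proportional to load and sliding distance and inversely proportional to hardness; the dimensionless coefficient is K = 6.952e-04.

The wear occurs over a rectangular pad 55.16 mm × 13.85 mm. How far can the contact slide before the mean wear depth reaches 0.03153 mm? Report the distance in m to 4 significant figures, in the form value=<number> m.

value=4571 m

The intermediates are displayed rounded; all working math keeps full float precision. Rounded once at the end, at 4 significant figures.
Hardness H = 43.01 HV × 9.807 MPa/HV = 421.8 MPa = 4.218e+08 Pa.
Pad sides 55.16 mm × 13.85 mm = 0.05516 m × 0.01385 m. Contact area A = 0.05516 m × 0.01385 m = 7.640e-04 m².
Depth limit h_lim = 0.03153 mm = 3.153e-05 m.
SI base units throughout: W = 3.197 N, H = 4.218e+08 Pa, K = 6.952e-04.
Limit volume V_lim = h_lim·A = 3.153e-05 · 7.640e-04 = 2.409e-08 m³.
Thus life L = V_lim·H/(K·W) = 2.409e-08 · 4.218e+08 / (6.952e-04 · 3.197) = 4571 m.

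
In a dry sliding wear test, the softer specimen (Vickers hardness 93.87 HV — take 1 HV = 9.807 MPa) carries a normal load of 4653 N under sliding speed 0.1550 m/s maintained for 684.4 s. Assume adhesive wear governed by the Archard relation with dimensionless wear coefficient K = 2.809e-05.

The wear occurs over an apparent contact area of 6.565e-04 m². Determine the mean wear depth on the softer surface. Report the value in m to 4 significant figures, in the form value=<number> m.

All arithmetic maintains full precision — intermediate values appear rounded; a lone final rounding to 4 significant figures.
Convert: Path length L = v·t = 0.1550 m/s × 684.4 s = 106.1 m.
Convert: Hardness H = 93.87 HV × 9.807 MPa/HV = 920.6 MPa = 9.206e+08 Pa.
Collected in SI base units: W = 4653 N, H = 9.206e+08 Pa, K = 2.809e-05.
Volume removed: V = K·W·L/H = 2.809e-05 · 4653 · 106.1 / 9.206e+08 = 1.506e-08 m³.
Mean depth h = V/A = 1.506e-08 / 6.565e-04 = 2.294e-05 m.

value=2.294e-05 m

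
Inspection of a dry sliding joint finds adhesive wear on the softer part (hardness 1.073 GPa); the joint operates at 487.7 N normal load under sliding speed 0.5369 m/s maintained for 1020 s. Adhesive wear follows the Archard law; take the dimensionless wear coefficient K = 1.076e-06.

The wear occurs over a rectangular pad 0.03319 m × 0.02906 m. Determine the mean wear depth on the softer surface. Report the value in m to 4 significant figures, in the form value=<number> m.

All working math maintains exact precision — intermediates are displayed rounded; rounded just once, at 4 significant digits.
Convert: Distance L = v·t = 0.5369 m/s × 1020 s = 547.6 m.
Convert: Hardness H = 1.073 GPa = 1.073e+09 Pa.
Convert: Contact area A = 0.03319 m × 0.02906 m = 9.645e-04 m².
Expressed in SI base units: W = 487.7 N, H = 1.073e+09 Pa, K = 1.076e-06.
Archard volume V = K·W·L/H = 1.076e-06 · 487.7 · 547.6 / 1.073e+09 = 2.678e-10 m³.
Average depth h = V/A = 2.678e-10 / 9.645e-04 = 2.777e-07 m.

value=2.777e-07 m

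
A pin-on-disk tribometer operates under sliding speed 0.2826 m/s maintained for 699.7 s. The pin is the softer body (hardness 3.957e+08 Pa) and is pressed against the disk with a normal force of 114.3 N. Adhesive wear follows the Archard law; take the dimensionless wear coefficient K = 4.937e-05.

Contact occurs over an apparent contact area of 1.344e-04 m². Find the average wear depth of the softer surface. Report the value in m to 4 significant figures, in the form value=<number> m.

value=2.098e-05 m

The intermediates appear rounded, and the computation carries full float precision; one last rounding: four significant figures.
Convert: Distance covered L = v·t = 0.2826 m/s × 699.7 s = 197.7 m.
In SI base units, W = 114.3 N, H = 3.957e+08 Pa, K = 4.937e-05.
Wear volume V = K·W·L/H = 4.937e-05 · 114.3 · 197.7 / 3.957e+08 = 2.820e-09 m³.
Depth h = V/A = 2.820e-09 / 1.344e-04 = 2.098e-05 m.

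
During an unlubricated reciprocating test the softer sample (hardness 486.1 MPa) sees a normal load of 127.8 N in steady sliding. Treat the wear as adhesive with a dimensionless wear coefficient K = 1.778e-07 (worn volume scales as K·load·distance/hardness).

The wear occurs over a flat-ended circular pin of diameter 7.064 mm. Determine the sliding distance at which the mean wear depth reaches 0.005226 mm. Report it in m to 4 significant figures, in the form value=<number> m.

value=4382 m

Intermediates are shown rounded. The algebra holds full float precision; one last rounding, at 4 significant digits.
Hardness H = 486.1 MPa = 4.861e+08 Pa.
Pin diameter d = 7.064 mm = 0.007064 m. Contact area A = π·d²/4 = π·(0.007064 m)²/4 = 3.919e-05 m².
Depth limit h_lim = 0.005226 mm = 5.226e-06 m.
Restated in SI base units: W = 127.8 N, H = 4.861e+08 Pa, K = 1.778e-07.
Volume at the limit: V_lim = h_lim·A = 5.226e-06 · 3.919e-05 = 2.048e-10 m³.
Thus life L = V_lim·H/(K·W) = 2.048e-10 · 4.861e+08 / (1.778e-07 · 127.8) = 4382 m.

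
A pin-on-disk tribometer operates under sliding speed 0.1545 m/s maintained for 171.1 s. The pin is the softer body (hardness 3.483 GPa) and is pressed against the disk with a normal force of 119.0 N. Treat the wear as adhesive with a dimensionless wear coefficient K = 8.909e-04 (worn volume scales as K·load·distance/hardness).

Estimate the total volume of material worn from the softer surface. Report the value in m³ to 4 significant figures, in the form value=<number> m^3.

value=8.046e-10 m^3

Quoted intermediates are rounded. Every step carries full float precision — one last rounding, at 4 significant digits.
Convert: Total distance L = v·t = 0.1545 m/s × 171.1 s = 26.43 m.
Convert: Hardness H = 3.483 GPa = 3.483e+09 Pa.
Working in SI base units: W = 119.0 N, H = 3.483e+09 Pa, K = 8.909e-04.
Volume removed: V = K·W·L/H = 8.909e-04 · 119.0 · 26.43 / 3.483e+09 = 8.046e-10 m³.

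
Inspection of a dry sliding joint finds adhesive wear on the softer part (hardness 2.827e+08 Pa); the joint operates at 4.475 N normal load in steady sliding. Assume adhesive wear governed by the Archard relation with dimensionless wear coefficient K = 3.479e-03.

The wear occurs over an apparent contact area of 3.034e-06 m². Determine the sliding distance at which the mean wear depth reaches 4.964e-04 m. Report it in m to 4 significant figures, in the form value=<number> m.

value=27.35 m

Intermediates appear rounded, and all arithmetic keeps exact precision — a single final rounding, at 4 significant digits.
As SI base values: W = 4.475 N, H = 2.827e+08 Pa, K = 3.479e-03.
Limit volume V_lim = h_lim·A = 4.964e-04 · 3.034e-06 = 1.506e-09 m³.
Life L = V_lim·H/(K·W) = 1.506e-09 · 2.827e+08 / (3.479e-03 · 4.475) = 27.35 m.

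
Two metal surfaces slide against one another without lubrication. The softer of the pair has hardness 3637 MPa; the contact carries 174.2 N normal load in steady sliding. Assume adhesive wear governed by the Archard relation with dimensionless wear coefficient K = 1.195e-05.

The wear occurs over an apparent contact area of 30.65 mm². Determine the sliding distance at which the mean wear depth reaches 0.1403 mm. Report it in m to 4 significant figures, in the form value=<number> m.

Intermediates are displayed rounded — all arithmetic carries exact precision — a single final rounding: 4 significant figures.
Hardness H = 3637 MPa = 3.637e+09 Pa.
Contact area A = 30.65 mm² = 3.065e-05 m².
Depth limit h_lim = 0.1403 mm = 1.403e-04 m.
Collected in SI base units: W = 174.2 N, H = 3.637e+09 Pa, K = 1.195e-05.
Permissible volume V_lim = h_lim·A = 1.403e-04 · 3.065e-05 = 4.300e-09 m³.
Sliding life L = V_lim·H/(K·W) = 4.300e-09 · 3.637e+09 / (1.195e-05 · 174.2) = 7513 m.

value=7513 m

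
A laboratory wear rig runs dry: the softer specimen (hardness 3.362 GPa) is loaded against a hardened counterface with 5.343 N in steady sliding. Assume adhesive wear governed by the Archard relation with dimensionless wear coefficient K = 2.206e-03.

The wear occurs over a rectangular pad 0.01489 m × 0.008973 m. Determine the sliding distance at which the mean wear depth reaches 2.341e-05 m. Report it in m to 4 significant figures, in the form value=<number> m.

value=892.2 m

All arithmetic carries full precision. Displayed values are rounded; rounded just once to four significant digits.
Convert: Hardness H = 3.362 GPa = 3.362e+09 Pa.
Convert: Contact area A = 0.01489 m × 0.008973 m = 1.336e-04 m².
In SI base units: W = 5.343 N, H = 3.362e+09 Pa, K = 2.206e-03.
Volume at the limit: V_lim = h_lim·A = 2.341e-05 · 1.336e-04 = 3.128e-09 m³.
Inverting, life L = V_lim·H/(K·W) = 3.128e-09 · 3.362e+09 / (2.206e-03 · 5.343) = 892.2 m.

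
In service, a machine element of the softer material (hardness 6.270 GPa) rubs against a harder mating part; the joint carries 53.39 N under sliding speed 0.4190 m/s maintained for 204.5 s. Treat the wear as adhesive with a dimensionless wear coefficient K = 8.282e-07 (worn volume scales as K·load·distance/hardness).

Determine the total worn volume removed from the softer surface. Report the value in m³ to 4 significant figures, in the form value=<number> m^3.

value=6.043e-13 m^3

Printed values are rounded, and every step keeps exact precision, and one final rounding to four significant figures.
Convert: Distance L = v·t = 0.4190 m/s × 204.5 s = 85.69 m.
Convert: Hardness H = 6.270 GPa = 6.270e+09 Pa.
SI base units throughout: W = 53.39 N, H = 6.270e+09 Pa, K = 8.282e-07.
The Archard volume V = K·W·L/H = 8.282e-07 · 53.39 · 85.69 / 6.270e+09 = 6.043e-13 m³.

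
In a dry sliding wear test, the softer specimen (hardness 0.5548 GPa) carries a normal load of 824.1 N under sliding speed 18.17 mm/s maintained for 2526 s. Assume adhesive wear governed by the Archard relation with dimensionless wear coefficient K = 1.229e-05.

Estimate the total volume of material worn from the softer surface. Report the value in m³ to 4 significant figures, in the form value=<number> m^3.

The intermediates are shown rounded, and the computation keeps full float precision, and rounded once at the end to 4 significant digits.
Sliding speed v = 18.17 mm/s = 0.01817 m/s. Sliding distance L = v·t = 0.01817 m/s × 2526 s = 45.90 m.
Hardness H = 0.5548 GPa = 5.548e+08 Pa.
Restated in SI base units: W = 824.1 N, H = 5.548e+08 Pa, K = 1.229e-05.
By Archard's law, V = K·W·L/H = 1.229e-05 · 824.1 · 45.90 / 5.548e+08 = 8.379e-10 m³.

value=8.379e-10 m^3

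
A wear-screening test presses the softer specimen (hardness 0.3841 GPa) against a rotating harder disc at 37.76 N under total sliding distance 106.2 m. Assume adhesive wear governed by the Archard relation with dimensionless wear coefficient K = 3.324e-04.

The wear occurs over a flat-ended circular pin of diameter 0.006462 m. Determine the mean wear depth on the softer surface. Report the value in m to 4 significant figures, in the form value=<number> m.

value=1.058e-04 m

Each operation carries exact precision — intermediate values are displayed rounded. Rounded once at the end to four significant digits.
Convert: Hardness H = 0.3841 GPa = 3.841e+08 Pa.
Convert: Contact area A = π·d²/4 = π·(0.006462 m)²/4 = 3.280e-05 m².
As SI base values: W = 37.76 N, H = 3.841e+08 Pa, K = 3.324e-04.
Archard relation: V = K·W·L/H = 3.324e-04 · 37.76 · 106.2 / 3.841e+08 = 3.470e-09 m³.
Mean depth h = V/A = 3.470e-09 / 3.280e-05 = 1.058e-04 m.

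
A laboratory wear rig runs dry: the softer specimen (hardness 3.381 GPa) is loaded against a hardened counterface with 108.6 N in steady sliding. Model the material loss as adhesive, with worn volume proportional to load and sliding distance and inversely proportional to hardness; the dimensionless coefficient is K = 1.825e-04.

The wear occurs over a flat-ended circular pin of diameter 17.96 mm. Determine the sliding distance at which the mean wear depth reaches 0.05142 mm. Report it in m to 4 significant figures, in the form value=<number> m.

Each operation maintains full float precision; the intermediates appear rounded — a single final rounding: four significant digits.
Convert: Hardness H = 3.381 GPa = 3.381e+09 Pa.
Convert: Pin diameter d = 17.96 mm = 0.01796 m. Contact area A = π·d²/4 = π·(0.01796 m)²/4 = 2.533e-04 m².
Convert: Depth limit h_lim = 0.05142 mm = 5.142e-05 m.
Working in SI base units: W = 108.6 N, H = 3.381e+09 Pa, K = 1.825e-04.
Permissible volume V_lim = h_lim·A = 5.142e-05 · 2.533e-04 = 1.303e-08 m³.
Life L = V_lim·H/(K·W) = 1.303e-08 · 3.381e+09 / (1.825e-04 · 108.6) = 2222 m.

value=2222 m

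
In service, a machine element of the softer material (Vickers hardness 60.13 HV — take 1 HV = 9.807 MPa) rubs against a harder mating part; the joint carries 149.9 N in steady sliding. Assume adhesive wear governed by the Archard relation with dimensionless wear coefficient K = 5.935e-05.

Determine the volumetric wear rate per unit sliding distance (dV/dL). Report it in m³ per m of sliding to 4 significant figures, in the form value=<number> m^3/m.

value=1.509e-11 m^3/m

All working math runs at full float precision — intermediates are printed rounded. Rounded once at the end, at 4 significant figures.
Hardness H = 60.13 HV × 9.807 MPa/HV = 589.7 MPa = 5.897e+08 Pa.
Restated in SI base units: W = 149.9 N, H = 5.897e+08 Pa, K = 5.935e-05.
Volumetric rate dV/dL = K·W/H (independent of L): 5.935e-05 · 149.9 / 5.897e+08 = 1.509e-11 m³/m.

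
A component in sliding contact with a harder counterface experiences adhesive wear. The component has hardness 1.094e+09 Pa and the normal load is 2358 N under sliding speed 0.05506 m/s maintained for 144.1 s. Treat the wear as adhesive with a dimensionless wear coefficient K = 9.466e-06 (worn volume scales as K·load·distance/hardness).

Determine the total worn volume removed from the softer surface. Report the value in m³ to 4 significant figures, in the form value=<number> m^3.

value=1.619e-10 m^3

Intermediate values appear rounded; all arithmetic holds exact precision, and one last rounding, at four significant digits.
Convert: Distance L = v·t = 0.05506 m/s × 144.1 s = 7.934 m.
In SI base units, W = 2358 N, H = 1.094e+09 Pa, K = 9.466e-06.
The Archard volume V = K·W·L/H = 9.466e-06 · 2358 · 7.934 / 1.094e+09 = 1.619e-10 m³.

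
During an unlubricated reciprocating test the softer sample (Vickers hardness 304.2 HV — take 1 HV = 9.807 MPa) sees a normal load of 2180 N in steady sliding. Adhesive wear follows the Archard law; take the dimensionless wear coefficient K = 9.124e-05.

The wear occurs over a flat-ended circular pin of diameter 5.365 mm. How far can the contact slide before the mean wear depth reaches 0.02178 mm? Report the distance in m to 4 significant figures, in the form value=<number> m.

value=7.385 m

The algebra runs at full float precision. Intermediates appear rounded, and one last rounding, at 4 significant figures.
Hardness H = 304.2 HV × 9.807 MPa/HV = 2983 MPa = 2.983e+09 Pa.
Pin diameter d = 5.365 mm = 0.005365 m. Contact area A = π·d²/4 = π·(0.005365 m)²/4 = 2.261e-05 m².
Depth limit h_lim = 0.02178 mm = 2.178e-05 m.
Working in SI base units: W = 2180 N, H = 2.983e+09 Pa, K = 9.124e-05.
Allowed volume V_lim = h_lim·A = 2.178e-05 · 2.261e-05 = 4.924e-10 m³.
So the life L = V_lim·H/(K·W) = 4.924e-10 · 2.983e+09 / (9.124e-05 · 2180) = 7.385 m.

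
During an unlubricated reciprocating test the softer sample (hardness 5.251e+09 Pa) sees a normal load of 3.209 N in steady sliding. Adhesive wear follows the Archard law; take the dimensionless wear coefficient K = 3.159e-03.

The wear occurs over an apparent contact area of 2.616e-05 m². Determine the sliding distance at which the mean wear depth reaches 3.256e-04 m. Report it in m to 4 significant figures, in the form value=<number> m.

The intermediates are printed rounded, and the algebra keeps full float precision, and a single final rounding to 4 significant figures.
In SI base units, W = 3.209 N, H = 5.251e+09 Pa, K = 3.159e-03.
Volume at the limit: V_lim = h_lim·A = 3.256e-04 · 2.616e-05 = 8.518e-09 m³.
So the life L = V_lim·H/(K·W) = 8.518e-09 · 5.251e+09 / (3.159e-03 · 3.209) = 4412 m.

value=4412 m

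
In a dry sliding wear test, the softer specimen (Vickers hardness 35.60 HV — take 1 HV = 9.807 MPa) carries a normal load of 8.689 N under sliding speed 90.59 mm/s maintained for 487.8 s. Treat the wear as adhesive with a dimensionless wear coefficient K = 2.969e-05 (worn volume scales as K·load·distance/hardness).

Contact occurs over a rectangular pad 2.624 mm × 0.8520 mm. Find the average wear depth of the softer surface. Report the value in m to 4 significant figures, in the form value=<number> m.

The intermediates appear rounded; each operation keeps exact precision — rounded just once: 4 significant digits.
Sliding speed v = 90.59 mm/s = 0.09059 m/s. Sliding distance L = v·t = 0.09059 m/s × 487.8 s = 44.19 m.
Hardness H = 35.60 HV × 9.807 MPa/HV = 349.1 MPa = 3.491e+08 Pa.
Pad sides 2.624 mm × 0.8520 mm = 2.624e-03 m × 8.520e-04 m. Contact area A = 2.624e-03 m × 8.520e-04 m = 2.236e-06 m².
As SI base values: W = 8.689 N, H = 3.491e+08 Pa, K = 2.969e-05.
Wear volume V = K·W·L/H = 2.969e-05 · 8.689 · 44.19 / 3.491e+08 = 3.265e-11 m³.
Depth of wear h = V/A = 3.265e-11 / 2.236e-06 = 1.461e-05 m.

value=1.461e-05 m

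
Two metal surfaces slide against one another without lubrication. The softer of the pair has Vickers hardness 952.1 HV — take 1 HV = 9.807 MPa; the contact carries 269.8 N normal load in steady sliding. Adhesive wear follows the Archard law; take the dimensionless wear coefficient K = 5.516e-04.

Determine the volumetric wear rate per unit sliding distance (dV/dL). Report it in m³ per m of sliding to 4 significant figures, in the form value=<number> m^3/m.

Intermediates are displayed rounded, and all arithmetic maintains full precision — a lone final rounding, at four significant figures.
Hardness H = 952.1 HV × 9.807 MPa/HV = 9337 MPa = 9.337e+09 Pa.
Collected in SI base units: W = 269.8 N, H = 9.337e+09 Pa, K = 5.516e-04.
Wear rate dV/dL = K·W/H, so: 5.516e-04 · 269.8 / 9.337e+09 = 1.594e-11 m³/m.

value=1.594e-11 m^3/m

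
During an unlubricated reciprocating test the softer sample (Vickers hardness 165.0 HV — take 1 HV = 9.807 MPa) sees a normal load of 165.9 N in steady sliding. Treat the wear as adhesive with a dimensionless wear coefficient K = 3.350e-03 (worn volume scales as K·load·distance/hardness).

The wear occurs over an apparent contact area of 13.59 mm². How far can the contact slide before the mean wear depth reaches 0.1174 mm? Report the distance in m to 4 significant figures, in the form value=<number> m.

Shown intermediates are rounded; the algebra maintains full float precision. Rounded once at the end to 4 significant figures.
Hardness H = 165.0 HV × 9.807 MPa/HV = 1618 MPa = 1.618e+09 Pa.
Contact area A = 13.59 mm² = 1.359e-05 m².
Depth limit h_lim = 0.1174 mm = 1.174e-04 m.
Expressed in SI base units: W = 165.9 N, H = 1.618e+09 Pa, K = 3.350e-03.
Limit volume V_lim = h_lim·A = 1.174e-04 · 1.359e-05 = 1.595e-09 m³.
Sliding life L = V_lim·H/(K·W) = 1.595e-09 · 1.618e+09 / (3.350e-03 · 165.9) = 4.645 m.

value=4.645 m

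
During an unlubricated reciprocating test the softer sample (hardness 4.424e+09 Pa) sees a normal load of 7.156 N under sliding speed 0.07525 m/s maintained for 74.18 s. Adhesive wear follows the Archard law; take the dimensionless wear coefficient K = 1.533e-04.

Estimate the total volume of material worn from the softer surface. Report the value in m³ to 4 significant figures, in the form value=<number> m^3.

The intermediates appear rounded — each operation maintains full float precision; rounded just once, at four significant figures.
Convert: Total distance L = v·t = 0.07525 m/s × 74.18 s = 5.582 m.
As SI base values: W = 7.156 N, H = 4.424e+09 Pa, K = 1.533e-04.
Archard volume V = K·W·L/H = 1.533e-04 · 7.156 · 5.582 / 4.424e+09 = 1.384e-12 m³.

value=1.384e-12 m^3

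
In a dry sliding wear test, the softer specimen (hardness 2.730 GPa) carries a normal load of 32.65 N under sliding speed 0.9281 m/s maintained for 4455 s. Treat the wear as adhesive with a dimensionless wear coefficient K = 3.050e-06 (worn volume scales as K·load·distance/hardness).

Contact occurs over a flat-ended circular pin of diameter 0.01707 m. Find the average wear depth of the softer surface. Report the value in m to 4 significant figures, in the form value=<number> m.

value=6.590e-07 m

Quoted intermediates are rounded; every step keeps exact precision. Rounded once at the end: four significant figures.
Distance covered L = v·t = 0.9281 m/s × 4455 s = 4135 m.
Hardness H = 2.730 GPa = 2.730e+09 Pa.
Contact area A = π·d²/4 = π·(0.01707 m)²/4 = 2.289e-04 m².
As SI base values: W = 32.65 N, H = 2.730e+09 Pa, K = 3.050e-06.
Archard volume V = K·W·L/H = 3.050e-06 · 32.65 · 4135 / 2.730e+09 = 1.508e-10 m³.
Depth h = V/A = 1.508e-10 / 2.289e-04 = 6.590e-07 m.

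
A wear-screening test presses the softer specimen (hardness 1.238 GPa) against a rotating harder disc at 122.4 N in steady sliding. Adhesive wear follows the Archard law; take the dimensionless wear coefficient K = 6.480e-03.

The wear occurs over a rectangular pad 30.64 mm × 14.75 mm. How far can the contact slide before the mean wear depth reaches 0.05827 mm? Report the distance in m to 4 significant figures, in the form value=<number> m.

Every step holds full precision — printed values are rounded. Rounded once at the end, at four significant digits.
Convert: Hardness H = 1.238 GPa = 1.238e+09 Pa.
Convert: Pad sides 30.64 mm × 14.75 mm = 0.03064 m × 0.01475 m. Contact area A = 0.03064 m × 0.01475 m = 4.519e-04 m².
Convert: Depth limit h_lim = 0.05827 mm = 5.827e-05 m.
Working in SI base units: W = 122.4 N, H = 1.238e+09 Pa, K = 6.480e-03.
Allowed volume V_lim = h_lim·A = 5.827e-05 · 4.519e-04 = 2.633e-08 m³.
Sliding life L = V_lim·H/(K·W) = 2.633e-08 · 1.238e+09 / (6.480e-03 · 122.4) = 41.10 m.

value=41.10 m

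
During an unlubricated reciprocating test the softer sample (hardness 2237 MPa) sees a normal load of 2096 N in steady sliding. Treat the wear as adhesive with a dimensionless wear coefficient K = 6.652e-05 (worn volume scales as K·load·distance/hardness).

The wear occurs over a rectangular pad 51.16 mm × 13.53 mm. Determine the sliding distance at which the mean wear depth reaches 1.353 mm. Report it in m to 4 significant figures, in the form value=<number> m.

Intermediates are printed rounded, and each operation keeps full precision, and one final rounding, at four significant figures.
Hardness H = 2237 MPa = 2.237e+09 Pa.
Pad sides 51.16 mm × 13.53 mm = 0.05116 m × 0.01353 m. Contact area A = 0.05116 m × 0.01353 m = 6.922e-04 m².
Depth limit h_lim = 1.353 mm = 0.001353 m.
Working in SI base units: W = 2096 N, H = 2.237e+09 Pa, K = 6.652e-05.
Wearable volume V_lim = h_lim·A = 0.001353 · 6.922e-04 = 9.365e-07 m³.
Inverting, life L = V_lim·H/(K·W) = 9.365e-07 · 2.237e+09 / (6.652e-05 · 2096) = 1.503e+04 m.

value=1.503e+04 m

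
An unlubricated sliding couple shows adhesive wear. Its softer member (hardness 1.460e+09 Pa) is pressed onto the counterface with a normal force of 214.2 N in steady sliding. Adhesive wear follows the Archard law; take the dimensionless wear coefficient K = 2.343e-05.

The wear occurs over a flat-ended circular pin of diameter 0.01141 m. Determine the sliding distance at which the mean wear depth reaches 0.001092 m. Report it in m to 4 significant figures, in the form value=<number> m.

Every step maintains full float precision; intermediates are printed rounded — rounded just once, at 4 significant digits.
Convert: Contact area A = π·d²/4 = π·(0.01141 m)²/4 = 1.022e-04 m².
Collected in SI base units: W = 214.2 N, H = 1.460e+09 Pa, K = 2.343e-05.
Limit volume V_lim = h_lim·A = 0.001092 · 1.022e-04 = 1.117e-07 m³.
Thus life L = V_lim·H/(K·W) = 1.117e-07 · 1.460e+09 / (2.343e-05 · 214.2) = 3.248e+04 m.

value=3.248e+04 m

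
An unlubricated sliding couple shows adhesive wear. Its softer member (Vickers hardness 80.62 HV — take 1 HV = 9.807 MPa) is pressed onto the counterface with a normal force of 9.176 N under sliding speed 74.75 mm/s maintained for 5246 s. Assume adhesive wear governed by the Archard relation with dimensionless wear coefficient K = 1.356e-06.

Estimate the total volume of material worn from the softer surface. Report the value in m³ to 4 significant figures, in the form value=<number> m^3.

Each operation holds full float precision. Displayed values are rounded. Rounded just once to 4 significant digits.
Sliding speed v = 74.75 mm/s = 0.07475 m/s. Distance L = v·t = 0.07475 m/s × 5246 s = 392.1 m.
Hardness H = 80.62 HV × 9.807 MPa/HV = 790.6 MPa = 7.906e+08 Pa.
As SI base values: W = 9.176 N, H = 7.906e+08 Pa, K = 1.356e-06.
Archard volume V = K·W·L/H = 1.356e-06 · 9.176 · 392.1 / 7.906e+08 = 6.171e-12 m³.

value=6.171e-12 m^3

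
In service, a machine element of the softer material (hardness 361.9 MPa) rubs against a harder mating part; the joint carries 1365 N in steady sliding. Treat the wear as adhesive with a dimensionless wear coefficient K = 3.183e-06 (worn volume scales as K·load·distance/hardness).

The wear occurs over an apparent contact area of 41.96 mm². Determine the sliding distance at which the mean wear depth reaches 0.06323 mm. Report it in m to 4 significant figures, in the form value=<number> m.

All working math maintains exact precision; the intermediates are shown rounded, and rounded once at the end: four significant figures.
Convert: Hardness H = 361.9 MPa = 3.619e+08 Pa.
Convert: Contact area A = 41.96 mm² = 4.196e-05 m².
Convert: Depth limit h_lim = 0.06323 mm = 6.323e-05 m.
Expressed in SI base units: W = 1365 N, H = 3.619e+08 Pa, K = 3.183e-06.
At the depth limit, V_lim = h_lim·A = 6.323e-05 · 4.196e-05 = 2.653e-09 m³.
Inverting, life L = V_lim·H/(K·W) = 2.653e-09 · 3.619e+08 / (3.183e-06 · 1365) = 221.0 m.

value=221.0 m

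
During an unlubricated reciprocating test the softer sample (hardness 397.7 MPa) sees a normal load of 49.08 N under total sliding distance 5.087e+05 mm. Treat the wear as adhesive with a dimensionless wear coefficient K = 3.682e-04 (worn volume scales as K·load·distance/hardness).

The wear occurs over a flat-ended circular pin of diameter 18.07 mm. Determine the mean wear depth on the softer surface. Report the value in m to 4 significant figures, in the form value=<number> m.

Intermediate values are printed rounded; the algebra carries exact precision; a lone final rounding: 4 significant digits.
Path length L = 5.087e+05 mm = 508.7 m.
Hardness H = 397.7 MPa = 3.977e+08 Pa.
Pin diameter d = 18.07 mm = 0.01807 m. Contact area A = π·d²/4 = π·(0.01807 m)²/4 = 2.565e-04 m².
Collected in SI base units: W = 49.08 N, H = 3.977e+08 Pa, K = 3.682e-04.
Archard relation: V = K·W·L/H = 3.682e-04 · 49.08 · 508.7 / 3.977e+08 = 2.312e-08 m³.
Average depth h = V/A = 2.312e-08 / 2.565e-04 = 9.013e-05 m.

value=9.013e-05 m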